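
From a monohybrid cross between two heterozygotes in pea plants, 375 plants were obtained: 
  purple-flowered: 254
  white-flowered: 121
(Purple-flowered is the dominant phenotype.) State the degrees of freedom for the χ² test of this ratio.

For a monohybrid cross between heterozygotes with complete dominance, the expected phenotypic ratio is 3:1.
A goodness-of-fit test with 2 phenotype classes has df = 2 − 1 = 1.

1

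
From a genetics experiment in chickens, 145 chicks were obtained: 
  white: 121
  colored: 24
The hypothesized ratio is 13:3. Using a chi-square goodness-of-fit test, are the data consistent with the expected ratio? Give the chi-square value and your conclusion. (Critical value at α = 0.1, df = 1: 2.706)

0.460; consistent

Expected counts for N = 145 under a 13:3 ratio (total parts = 16):
  white: 145 × 13/16 = 117.8125
  colored: 145 × 3/16 = 27.1875
χ² = Σ (O − E)² / E
  white: (121 − 117.8125)² / 117.8125 = 0.0862
  colored: (24 − 27.1875)² / 27.1875 = 0.3737
χ² = 0.0862 + 0.3737 = 0.4599 ≈ 0.460
Degrees of freedom = 2 − 1 = 1; critical value at α = 0.1 is 2.706.
Since 0.460 < 2.706, we fail to reject the null hypothesis — the data are consistent with the 13:3 ratio.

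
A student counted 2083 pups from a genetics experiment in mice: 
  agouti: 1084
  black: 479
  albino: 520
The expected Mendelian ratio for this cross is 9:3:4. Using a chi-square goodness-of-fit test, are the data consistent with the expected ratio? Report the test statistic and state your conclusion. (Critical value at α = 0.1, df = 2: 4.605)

26.589; not consistent

Expected counts for N = 2083 under a 9:3:4 ratio (total parts = 16):
  agouti: 2083 × 9/16 = 1171.6875
  black: 2083 × 3/16 = 390.5625
  albino: 2083 × 4/16 = 520.75
χ² = Σ (O − E)² / E
  agouti: (1084 − 1171.6875)² / 1171.6875 = 6.5624
  black: (479 − 390.5625)² / 390.5625 = 20.0255
  albino: (520 − 520.75)² / 520.75 = 0.0011
χ² = 6.5624 + 20.0255 + 0.0011 = 26.589
Degrees of freedom = 3 − 1 = 2; critical value at α = 0.1 is 4.605.
Since 26.589 > 4.605, we reject the null hypothesis — the data do not fit the 9:3:4 ratio.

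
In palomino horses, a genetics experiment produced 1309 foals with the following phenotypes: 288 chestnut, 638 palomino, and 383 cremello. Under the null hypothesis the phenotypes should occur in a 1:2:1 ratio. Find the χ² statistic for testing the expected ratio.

Expected counts for N = 1309 under a 1:2:1 ratio (total parts = 4):
  chestnut: 1309 × 1/4 = 327.25
  palomino: 1309 × 2/4 = 654.5
  cremello: 1309 × 1/4 = 327.25
χ² = Σ (O − E)² / E
  chestnut: (288 − 327.25)² / 327.25 = 4.7076
  palomino: (638 − 654.5)² / 654.5 = 0.4160
  cremello: (383 − 327.25)² / 327.25 = 9.4975
χ² = 4.7076 + 0.4160 + 9.4975 = 14.6211 ≈ 14.621

14.621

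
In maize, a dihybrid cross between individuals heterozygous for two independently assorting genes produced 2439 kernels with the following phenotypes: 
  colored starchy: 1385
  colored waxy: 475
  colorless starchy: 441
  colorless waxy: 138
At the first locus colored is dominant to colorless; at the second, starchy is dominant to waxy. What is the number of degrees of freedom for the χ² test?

3

A dihybrid F₂ with independent assortment and complete dominance at both loci gives a 9:3:3:1 phenotypic ratio.
A goodness-of-fit test with 4 phenotype classes has df = 4 − 1 = 3.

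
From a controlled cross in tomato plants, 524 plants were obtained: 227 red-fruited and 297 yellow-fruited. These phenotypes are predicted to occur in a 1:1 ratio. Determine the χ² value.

The 1:1 ratio has 2 parts, so with N = 524 the expected counts are:
  red-fruited: 524 × 1/2 = 262
  yellow-fruited: 524 × 1/2 = 262
χ² = Σ (O − E)² / E
  red-fruited: (227 − 262)² / 262 = 4.6756
  yellow-fruited: (297 − 262)² / 262 = 4.6756
χ² = 4.6756 + 4.6756 = 9.3512 ≈ 9.351

9.351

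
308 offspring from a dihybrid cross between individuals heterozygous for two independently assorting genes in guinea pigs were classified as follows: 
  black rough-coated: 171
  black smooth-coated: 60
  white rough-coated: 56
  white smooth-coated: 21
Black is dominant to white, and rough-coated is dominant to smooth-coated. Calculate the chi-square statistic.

0.329

A dihybrid F₂ with independent assortment and complete dominance at both loci gives a 9:3:3:1 phenotypic ratio.
The 9:3:3:1 ratio has 16 parts, so with N = 308 the expected counts are:
  black rough-coated: 308 × 9/16 = 173.25
  black smooth-coated: 308 × 3/16 = 57.75
  white rough-coated: 308 × 3/16 = 57.75
  white smooth-coated: 308 × 1/16 = 19.25
χ² = Σ (O − E)² / E
  black rough-coated: (171 − 173.25)² / 173.25 = 0.0292
  black smooth-coated: (60 − 57.75)² / 57.75 = 0.0877
  white rough-coated: (56 − 57.75)² / 57.75 = 0.0530
  white smooth-coated: (21 − 19.25)² / 19.25 = 0.1591
χ² = 0.0292 + 0.0877 + 0.0530 + 0.1591 = 0.329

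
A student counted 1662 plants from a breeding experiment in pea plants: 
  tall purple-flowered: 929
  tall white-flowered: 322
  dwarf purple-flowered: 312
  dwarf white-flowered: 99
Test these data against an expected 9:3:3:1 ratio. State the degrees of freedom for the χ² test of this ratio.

3

A goodness-of-fit test with 4 phenotype classes has df = 4 − 1 = 3.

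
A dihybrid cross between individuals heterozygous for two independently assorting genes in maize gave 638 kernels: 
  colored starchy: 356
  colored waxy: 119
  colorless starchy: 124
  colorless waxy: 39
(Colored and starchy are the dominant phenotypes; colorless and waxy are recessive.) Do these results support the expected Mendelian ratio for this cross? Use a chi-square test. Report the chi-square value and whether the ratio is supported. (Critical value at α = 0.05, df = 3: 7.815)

0.206; consistent

A dihybrid F₂ with independent assortment and complete dominance at both loci gives a 9:3:3:1 phenotypic ratio.
Expected counts for N = 638 under a 9:3:3:1 ratio (total parts = 16):
  colored starchy: 638 × 9/16 = 358.875
  colored waxy: 638 × 3/16 = 119.625
  colorless starchy: 638 × 3/16 = 119.625
  colorless waxy: 638 × 1/16 = 39.875
χ² = Σ (O − E)² / E
  colored starchy: (356 − 358.875)² / 358.875 = 0.0230
  colored waxy: (119 − 119.625)² / 119.625 = 0.0033
  colorless starchy: (124 − 119.625)² / 119.625 = 0.1600
  colorless waxy: (39 − 39.875)² / 39.875 = 0.0192
χ² = 0.0230 + 0.0033 + 0.1600 + 0.0192 = 0.2055 ≈ 0.206
Degrees of freedom = 4 − 1 = 3; critical value at α = 0.05 is 7.815.
Since 0.206 < 7.815, we fail to reject the null hypothesis — the data are consistent with the 9:3:3:1 ratio.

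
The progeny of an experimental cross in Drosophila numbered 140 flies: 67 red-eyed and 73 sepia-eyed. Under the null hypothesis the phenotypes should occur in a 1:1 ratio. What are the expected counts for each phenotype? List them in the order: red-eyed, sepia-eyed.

Total ratio parts = 2. Expected numbers out of 140:
  red-eyed: 140 × 1/2 = 70
  sepia-eyed: 140 × 1/2 = 70

70, 70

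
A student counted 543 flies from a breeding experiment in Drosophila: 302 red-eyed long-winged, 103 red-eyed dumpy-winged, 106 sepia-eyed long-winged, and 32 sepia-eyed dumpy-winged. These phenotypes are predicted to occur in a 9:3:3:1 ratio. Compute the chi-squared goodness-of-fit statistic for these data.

0.335

Total ratio parts = 16. Expected numbers out of 543:
  red-eyed long-winged: 543 × 9/16 = 305.4375
  red-eyed dumpy-winged: 543 × 3/16 = 101.8125
  sepia-eyed long-winged: 543 × 3/16 = 101.8125
  sepia-eyed dumpy-winged: 543 × 1/16 = 33.9375
χ² = Σ (O − E)² / E
  red-eyed long-winged: (302 − 305.4375)² / 305.4375 = 0.0387
  red-eyed dumpy-winged: (103 − 101.8125)² / 101.8125 = 0.0139
  sepia-eyed long-winged: (106 − 101.8125)² / 101.8125 = 0.1722
  sepia-eyed dumpy-winged: (32 − 33.9375)² / 33.9375 = 0.1106
χ² = 0.0387 + 0.0139 + 0.1722 + 0.1106 = 0.3354 ≈ 0.335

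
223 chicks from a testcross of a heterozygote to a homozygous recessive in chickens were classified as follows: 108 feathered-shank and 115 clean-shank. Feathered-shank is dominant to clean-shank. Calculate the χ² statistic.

A testcross of a heterozygote (Aa × aa) gives a 1:1 phenotypic ratio.
Total ratio parts = 2. Expected numbers out of 223:
  feathered-shank: 223 × 1/2 = 111.5
  clean-shank: 223 × 1/2 = 111.5
χ² = Σ (O − E)² / E
  feathered-shank: (108 − 111.5)² / 111.5 = 0.1099
  clean-shank: (115 − 111.5)² / 111.5 = 0.1099
χ² = 0.1099 + 0.1099 = 0.2198 ≈ 0.220

0.220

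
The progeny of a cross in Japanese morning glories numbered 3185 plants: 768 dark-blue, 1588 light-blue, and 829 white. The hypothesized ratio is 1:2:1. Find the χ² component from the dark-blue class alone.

Total ratio parts = 4. Expected numbers out of 3185:
  dark-blue: 3185 × 1/4 = 796.25
  light-blue: 3185 × 2/4 = 1592.5
  white: 3185 × 1/4 = 796.25
Contribution of dark-blue: (768 − 796.25)² / 796.25 = 1.0023

1.002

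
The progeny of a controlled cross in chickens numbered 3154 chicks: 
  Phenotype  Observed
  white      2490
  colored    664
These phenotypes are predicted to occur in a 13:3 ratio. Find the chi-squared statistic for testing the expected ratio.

Total ratio parts = 16. Expected numbers out of 3154:
  white: 3154 × 13/16 = 2562.625
  colored: 3154 × 3/16 = 591.375
χ² = Σ (O − E)² / E
  white: (2490 − 2562.625)² / 2562.625 = 2.0582
  colored: (664 − 591.375)² / 591.375 = 8.9189
χ² = 2.0582 + 8.9189 = 10.9771 ≈ 10.977

10.977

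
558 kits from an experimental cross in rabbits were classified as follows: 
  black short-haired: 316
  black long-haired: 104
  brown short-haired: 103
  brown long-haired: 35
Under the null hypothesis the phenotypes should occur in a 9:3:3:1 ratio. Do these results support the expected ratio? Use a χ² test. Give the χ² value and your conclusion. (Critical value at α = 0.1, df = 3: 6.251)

0.044; consistent

Under the 9:3:3:1 hypothesis (Σ ratio = 16, N = 558):
  black short-haired: 558 × 9/16 = 313.875
  black long-haired: 558 × 3/16 = 104.625
  brown short-haired: 558 × 3/16 = 104.625
  brown long-haired: 558 × 1/16 = 34.875
χ² = Σ (O − E)² / E
  black short-haired: (316 − 313.875)² / 313.875 = 0.0144
  black long-haired: (104 − 104.625)² / 104.625 = 0.0037
  brown short-haired: (103 − 104.625)² / 104.625 = 0.0252
  brown long-haired: (35 − 34.875)² / 34.875 = 0.0004
χ² = 0.0144 + 0.0037 + 0.0252 + 0.0004 = 0.0437 ≈ 0.044
Degrees of freedom = 4 − 1 = 3; critical value at α = 0.1 is 6.251.
Since 0.044 < 6.251, we fail to reject the null hypothesis — the data are consistent with the 9:3:3:1 ratio.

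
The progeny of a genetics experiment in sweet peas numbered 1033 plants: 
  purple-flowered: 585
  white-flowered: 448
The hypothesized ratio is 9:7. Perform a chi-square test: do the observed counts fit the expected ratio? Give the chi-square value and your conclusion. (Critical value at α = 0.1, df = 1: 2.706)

0.061; consistent

The 9:7 ratio has 16 parts, so with N = 1033 the expected counts are:
  purple-flowered: 1033 × 9/16 = 581.0625
  white-flowered: 1033 × 7/16 = 451.9375
χ² = Σ (O − E)² / E
  purple-flowered: (585 − 581.0625)² / 581.0625 = 0.0267
  white-flowered: (448 − 451.9375)² / 451.9375 = 0.0343
χ² = 0.0267 + 0.0343 = 0.061
Degrees of freedom = 2 − 1 = 1; critical value at α = 0.1 is 2.706.
Since 0.061 < 2.706, we fail to reject the null hypothesis — the data are consistent with the 9:7 ratio.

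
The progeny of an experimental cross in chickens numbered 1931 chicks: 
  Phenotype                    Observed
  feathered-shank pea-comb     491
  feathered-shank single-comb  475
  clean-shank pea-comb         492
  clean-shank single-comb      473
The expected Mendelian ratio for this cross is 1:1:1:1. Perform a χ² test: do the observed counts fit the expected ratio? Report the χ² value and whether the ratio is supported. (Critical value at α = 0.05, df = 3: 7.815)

Total ratio parts = 4. Expected numbers out of 1931:
  feathered-shank pea-comb: 1931 × 1/4 = 482.75
  feathered-shank single-comb: 1931 × 1/4 = 482.75
  clean-shank pea-comb: 1931 × 1/4 = 482.75
  clean-shank single-comb: 1931 × 1/4 = 482.75
χ² = Σ (O − E)² / E
  feathered-shank pea-comb: (491 − 482.75)² / 482.75 = 0.1410
  feathered-shank single-comb: (475 − 482.75)² / 482.75 = 0.1244
  clean-shank pea-comb: (492 − 482.75)² / 482.75 = 0.1772
  clean-shank single-comb: (473 − 482.75)² / 482.75 = 0.1969
χ² = 0.1410 + 0.1244 + 0.1772 + 0.1969 = 0.6395 ≈ 0.640
Degrees of freedom = 4 − 1 = 3; critical value at α = 0.05 is 7.815.
Since 0.640 < 7.815, we fail to reject the null hypothesis — the data are consistent with the 1:1:1:1 ratio.

0.640; consistent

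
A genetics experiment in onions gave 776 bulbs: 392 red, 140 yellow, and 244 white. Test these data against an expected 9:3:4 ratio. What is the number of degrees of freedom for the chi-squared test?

2

A goodness-of-fit test with 3 phenotype classes has df = 3 − 1 = 2.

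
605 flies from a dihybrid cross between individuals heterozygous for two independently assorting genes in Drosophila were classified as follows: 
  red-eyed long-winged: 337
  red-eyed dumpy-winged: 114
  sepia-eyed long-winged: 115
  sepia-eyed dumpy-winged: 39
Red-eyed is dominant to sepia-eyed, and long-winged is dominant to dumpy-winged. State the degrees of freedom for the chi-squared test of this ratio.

A dihybrid F₂ with independent assortment and complete dominance at both loci gives a 9:3:3:1 phenotypic ratio.
A goodness-of-fit test with 4 phenotype classes has df = 4 − 1 = 3.

3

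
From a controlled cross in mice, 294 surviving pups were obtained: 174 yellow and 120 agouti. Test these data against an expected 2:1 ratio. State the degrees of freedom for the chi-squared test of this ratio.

A goodness-of-fit test with 2 phenotype classes has df = 2 − 1 = 1.

1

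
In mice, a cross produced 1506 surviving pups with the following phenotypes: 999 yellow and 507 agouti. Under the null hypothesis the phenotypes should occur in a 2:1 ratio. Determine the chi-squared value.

Expected counts for N = 1506 under a 2:1 ratio (total parts = 3):
  yellow: 1506 × 2/3 = 1004
  agouti: 1506 × 1/3 = 502
χ² = Σ (O − E)² / E
  yellow: (999 − 1004)² / 1004 = 0.0249
  agouti: (507 − 502)² / 502 = 0.0498
χ² = 0.0249 + 0.0498 = 0.0747 ≈ 0.075

0.075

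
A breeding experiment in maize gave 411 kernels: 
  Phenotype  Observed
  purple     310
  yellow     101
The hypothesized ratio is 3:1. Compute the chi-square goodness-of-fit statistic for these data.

Total ratio parts = 4. Expected numbers out of 411:
  purple: 411 × 3/4 = 308.25
  yellow: 411 × 1/4 = 102.75
χ² = Σ (O − E)² / E
  purple: (310 − 308.25)² / 308.25 = 0.0099
  yellow: (101 − 102.75)² / 102.75 = 0.0298
χ² = 0.0099 + 0.0298 = 0.0397 ≈ 0.040

0.040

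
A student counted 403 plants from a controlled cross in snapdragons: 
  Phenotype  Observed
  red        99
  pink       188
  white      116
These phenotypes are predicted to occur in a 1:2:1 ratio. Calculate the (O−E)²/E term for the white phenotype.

2.308

Expected counts for N = 403 under a 1:2:1 ratio (total parts = 4):
  red: 403 × 1/4 = 100.75
  pink: 403 × 2/4 = 201.5
  white: 403 × 1/4 = 100.75
Contribution of white: (116 − 100.75)² / 100.75 = 2.3083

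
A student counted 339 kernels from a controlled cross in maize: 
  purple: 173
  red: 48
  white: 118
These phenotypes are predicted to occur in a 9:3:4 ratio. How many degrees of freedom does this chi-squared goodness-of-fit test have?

A goodness-of-fit test with 3 phenotype classes has df = 3 − 1 = 2.

2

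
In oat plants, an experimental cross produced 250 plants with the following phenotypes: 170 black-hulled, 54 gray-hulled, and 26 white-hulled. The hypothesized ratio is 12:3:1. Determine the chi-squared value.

9.605

Total ratio parts = 16. Expected numbers out of 250:
  black-hulled: 250 × 12/16 = 187.5
  gray-hulled: 250 × 3/16 = 46.875
  white-hulled: 250 × 1/16 = 15.625
χ² = Σ (O − E)² / E
  black-hulled: (170 − 187.5)² / 187.5 = 1.6333
  gray-hulled: (54 − 46.875)² / 46.875 = 1.0830
  white-hulled: (26 − 15.625)² / 15.625 = 6.8890
χ² = 1.6333 + 1.0830 + 6.8890 = 9.6053 ≈ 9.605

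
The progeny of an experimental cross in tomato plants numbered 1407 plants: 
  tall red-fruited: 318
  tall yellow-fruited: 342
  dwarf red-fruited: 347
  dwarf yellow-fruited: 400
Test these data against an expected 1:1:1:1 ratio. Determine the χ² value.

10.191

Under the 1:1:1:1 hypothesis (Σ ratio = 4, N = 1407):
  tall red-fruited: 1407 × 1/4 = 351.75
  tall yellow-fruited: 1407 × 1/4 = 351.75
  dwarf red-fruited: 1407 × 1/4 = 351.75
  dwarf yellow-fruited: 1407 × 1/4 = 351.75
χ² = Σ (O − E)² / E
  tall red-fruited: (318 − 351.75)² / 351.75 = 3.2383
  tall yellow-fruited: (342 − 351.75)² / 351.75 = 0.2703
  dwarf red-fruited: (347 − 351.75)² / 351.75 = 0.0641
  dwarf yellow-fruited: (400 − 351.75)² / 351.75 = 6.6185
χ² = 3.2383 + 0.2703 + 0.0641 + 6.6185 = 10.1912 ≈ 10.191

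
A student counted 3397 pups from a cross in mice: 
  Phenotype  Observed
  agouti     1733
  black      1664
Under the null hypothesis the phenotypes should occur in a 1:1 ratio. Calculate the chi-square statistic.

Expected counts for N = 3397 under a 1:1 ratio (total parts = 2):
  agouti: 3397 × 1/2 = 1698.5
  black: 3397 × 1/2 = 1698.5
χ² = Σ (O − E)² / E
  agouti: (1733 − 1698.5)² / 1698.5 = 0.7008
  black: (1664 − 1698.5)² / 1698.5 = 0.7008
χ² = 0.7008 + 0.7008 = 1.4016 ≈ 1.402

1.402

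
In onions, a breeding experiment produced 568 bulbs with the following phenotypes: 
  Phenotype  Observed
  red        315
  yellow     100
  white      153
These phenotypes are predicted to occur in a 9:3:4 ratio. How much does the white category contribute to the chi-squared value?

Total ratio parts = 16. Expected numbers out of 568:
  red: 568 × 9/16 = 319.5
  yellow: 568 × 3/16 = 106.5
  white: 568 × 4/16 = 142
Contribution of white: (153 − 142)² / 142 = 0.8521

0.852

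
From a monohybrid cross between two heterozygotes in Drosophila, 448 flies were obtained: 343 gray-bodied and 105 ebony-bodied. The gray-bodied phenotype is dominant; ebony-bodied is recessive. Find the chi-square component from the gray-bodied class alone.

For a monohybrid cross between heterozygotes with complete dominance, the expected phenotypic ratio is 3:1.
Under the 3:1 hypothesis (Σ ratio = 4, N = 448):
  gray-bodied: 448 × 3/4 = 336
  ebony-bodied: 448 × 1/4 = 112
Contribution of gray-bodied: (343 − 336)² / 336 = 0.1458

0.146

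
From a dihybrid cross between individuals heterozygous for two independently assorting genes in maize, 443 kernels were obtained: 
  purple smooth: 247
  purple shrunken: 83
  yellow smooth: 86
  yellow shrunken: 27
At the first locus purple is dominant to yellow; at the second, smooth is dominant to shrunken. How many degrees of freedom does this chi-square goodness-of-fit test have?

3

A dihybrid F₂ with independent assortment and complete dominance at both loci gives a 9:3:3:1 phenotypic ratio.
A goodness-of-fit test with 4 phenotype classes has df = 4 − 1 = 3.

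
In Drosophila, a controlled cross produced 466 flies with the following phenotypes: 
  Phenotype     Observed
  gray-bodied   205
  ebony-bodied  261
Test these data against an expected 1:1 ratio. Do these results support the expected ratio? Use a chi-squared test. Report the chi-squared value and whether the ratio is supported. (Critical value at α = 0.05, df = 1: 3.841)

6.730; not consistent

Total ratio parts = 2. Expected numbers out of 466:
  gray-bodied: 466 × 1/2 = 233
  ebony-bodied: 466 × 1/2 = 233
χ² = Σ (O − E)² / E
  gray-bodied: (205 − 233)² / 233 = 3.3648
  ebony-bodied: (261 − 233)² / 233 = 3.3648
χ² = 3.3648 + 3.3648 = 6.7296 ≈ 6.730
Degrees of freedom = 2 − 1 = 1; critical value at α = 0.05 is 3.841.
Since 6.730 > 3.841, we reject the null hypothesis — the data do not fit the 1:1 ratio.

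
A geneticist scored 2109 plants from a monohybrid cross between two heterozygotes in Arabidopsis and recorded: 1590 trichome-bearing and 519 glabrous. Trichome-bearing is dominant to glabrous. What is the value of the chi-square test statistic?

0.172

For a monohybrid cross between heterozygotes with complete dominance, the expected phenotypic ratio is 3:1.
The 3:1 ratio has 4 parts, so with N = 2109 the expected counts are:
  trichome-bearing: 2109 × 3/4 = 1581.75
  glabrous: 2109 × 1/4 = 527.25
χ² = Σ (O − E)² / E
  trichome-bearing: (1590 − 1581.75)² / 1581.75 = 0.0430
  glabrous: (519 − 527.25)² / 527.25 = 0.1291
χ² = 0.0430 + 0.1291 = 0.1721 ≈ 0.172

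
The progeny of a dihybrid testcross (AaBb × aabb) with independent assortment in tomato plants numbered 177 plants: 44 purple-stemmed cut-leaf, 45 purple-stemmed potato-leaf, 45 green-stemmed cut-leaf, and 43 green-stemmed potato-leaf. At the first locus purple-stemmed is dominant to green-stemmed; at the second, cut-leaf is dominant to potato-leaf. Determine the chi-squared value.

0.062

A dihybrid testcross with independent assortment gives a 1:1:1:1 ratio.
Total ratio parts = 4. Expected numbers out of 177:
  purple-stemmed cut-leaf: 177 × 1/4 = 44.25
  purple-stemmed potato-leaf: 177 × 1/4 = 44.25
  green-stemmed cut-leaf: 177 × 1/4 = 44.25
  green-stemmed potato-leaf: 177 × 1/4 = 44.25
χ² = Σ (O − E)² / E
  purple-stemmed cut-leaf: (44 − 44.25)² / 44.25 = 0.0014
  purple-stemmed potato-leaf: (45 − 44.25)² / 44.25 = 0.0127
  green-stemmed cut-leaf: (45 − 44.25)² / 44.25 = 0.0127
  green-stemmed potato-leaf: (43 − 44.25)² / 44.25 = 0.0353
χ² = 0.0014 + 0.0127 + 0.0127 + 0.0353 = 0.0621 ≈ 0.062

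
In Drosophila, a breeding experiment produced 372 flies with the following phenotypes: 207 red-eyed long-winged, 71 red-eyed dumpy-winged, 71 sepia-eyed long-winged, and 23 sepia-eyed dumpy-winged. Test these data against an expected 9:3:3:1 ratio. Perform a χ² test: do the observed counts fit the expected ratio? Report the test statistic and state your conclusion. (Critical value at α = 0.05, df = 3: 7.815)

Total ratio parts = 16. Expected numbers out of 372:
  red-eyed long-winged: 372 × 9/16 = 209.25
  red-eyed dumpy-winged: 372 × 3/16 = 69.75
  sepia-eyed long-winged: 372 × 3/16 = 69.75
  sepia-eyed dumpy-winged: 372 × 1/16 = 23.25
χ² = Σ (O − E)² / E
  red-eyed long-winged: (207 − 209.25)² / 209.25 = 0.0242
  red-eyed dumpy-winged: (71 − 69.75)² / 69.75 = 0.0224
  sepia-eyed long-winged: (71 − 69.75)² / 69.75 = 0.0224
  sepia-eyed dumpy-winged: (23 − 23.25)² / 23.25 = 0.0027
χ² = 0.0242 + 0.0224 + 0.0224 + 0.0027 = 0.0717 ≈ 0.072
Degrees of freedom = 4 − 1 = 3; critical value at α = 0.05 is 7.815.
Since 0.072 < 7.815, we fail to reject the null hypothesis — the data are consistent with the 9:3:3:1 ratio.

0.072; consistent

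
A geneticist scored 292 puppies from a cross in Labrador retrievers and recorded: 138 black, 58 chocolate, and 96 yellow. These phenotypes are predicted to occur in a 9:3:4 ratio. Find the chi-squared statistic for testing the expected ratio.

Expected counts for N = 292 under a 9:3:4 ratio (total parts = 16):
  black: 292 × 9/16 = 164.25
  chocolate: 292 × 3/16 = 54.75
  yellow: 292 × 4/16 = 73
χ² = Σ (O − E)² / E
  black: (138 − 164.25)² / 164.25 = 4.1952
  chocolate: (58 − 54.75)² / 54.75 = 0.1929
  yellow: (96 − 73)² / 73 = 7.2466
χ² = 4.1952 + 0.1929 + 7.2466 = 11.6347 ≈ 11.635

11.635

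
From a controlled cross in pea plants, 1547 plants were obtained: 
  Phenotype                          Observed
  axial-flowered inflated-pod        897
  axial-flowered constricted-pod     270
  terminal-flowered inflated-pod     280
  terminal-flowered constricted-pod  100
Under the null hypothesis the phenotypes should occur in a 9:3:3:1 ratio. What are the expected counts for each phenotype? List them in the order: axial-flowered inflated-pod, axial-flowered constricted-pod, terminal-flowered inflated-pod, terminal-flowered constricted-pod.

Total ratio parts = 16. Expected numbers out of 1547:
  axial-flowered inflated-pod: 1547 × 9/16 = 870.1875
  axial-flowered constricted-pod: 1547 × 3/16 = 290.0625
  terminal-flowered inflated-pod: 1547 × 3/16 = 290.0625
  terminal-flowered constricted-pod: 1547 × 1/16 = 96.6875

870.1875, 290.0625, 290.0625, 96.6875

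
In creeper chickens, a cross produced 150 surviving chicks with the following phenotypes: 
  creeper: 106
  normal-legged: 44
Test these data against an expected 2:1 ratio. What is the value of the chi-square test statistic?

Expected counts for N = 150 under a 2:1 ratio (total parts = 3):
  creeper: 150 × 2/3 = 100
  normal-legged: 150 × 1/3 = 50
χ² = Σ (O − E)² / E
  creeper: (106 − 100)² / 100 = 0.3600
  normal-legged: (44 − 50)² / 50 = 0.7200
χ² = 0.3600 + 0.7200 = 1.080

1.080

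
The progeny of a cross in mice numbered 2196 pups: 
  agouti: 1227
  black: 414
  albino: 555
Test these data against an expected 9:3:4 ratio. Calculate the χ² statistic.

0.133

Under the 9:3:4 hypothesis (Σ ratio = 16, N = 2196):
  agouti: 2196 × 9/16 = 1235.25
  black: 2196 × 3/16 = 411.75
  albino: 2196 × 4/16 = 549
χ² = Σ (O − E)² / E
  agouti: (1227 − 1235.25)² / 1235.25 = 0.0551
  black: (414 − 411.75)² / 411.75 = 0.0123
  albino: (555 − 549)² / 549 = 0.0656
χ² = 0.0551 + 0.0123 + 0.0656 = 0.133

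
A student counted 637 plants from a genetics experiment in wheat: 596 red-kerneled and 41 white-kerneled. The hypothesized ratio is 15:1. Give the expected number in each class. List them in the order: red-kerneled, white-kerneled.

Total ratio parts = 16. Expected numbers out of 637:
  red-kerneled: 637 × 15/16 = 597.1875
  white-kerneled: 637 × 1/16 = 39.8125

597.1875, 39.8125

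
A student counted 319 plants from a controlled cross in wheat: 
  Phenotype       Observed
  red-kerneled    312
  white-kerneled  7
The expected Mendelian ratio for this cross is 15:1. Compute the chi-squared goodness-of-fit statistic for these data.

Expected counts for N = 319 under a 15:1 ratio (total parts = 16):
  red-kerneled: 319 × 15/16 = 299.0625
  white-kerneled: 319 × 1/16 = 19.9375
χ² = Σ (O − E)² / E
  red-kerneled: (312 − 299.0625)² / 299.0625 = 0.5597
  white-kerneled: (7 − 19.9375)² / 19.9375 = 8.3952
χ² = 0.5597 + 8.3952 = 8.9549 ≈ 8.955

8.955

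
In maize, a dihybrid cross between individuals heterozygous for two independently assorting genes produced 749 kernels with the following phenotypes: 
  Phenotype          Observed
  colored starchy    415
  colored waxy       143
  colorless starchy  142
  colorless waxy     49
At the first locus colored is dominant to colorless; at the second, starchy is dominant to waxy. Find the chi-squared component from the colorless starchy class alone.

A dihybrid F₂ with independent assortment and complete dominance at both loci gives a 9:3:3:1 phenotypic ratio.
Expected counts for N = 749 under a 9:3:3:1 ratio (total parts = 16):
  colored starchy: 749 × 9/16 = 421.3125
  colored waxy: 749 × 3/16 = 140.4375
  colorless starchy: 749 × 3/16 = 140.4375
  colorless waxy: 749 × 1/16 = 46.8125
Contribution of colorless starchy: (142 − 140.4375)² / 140.4375 = 0.0174

0.017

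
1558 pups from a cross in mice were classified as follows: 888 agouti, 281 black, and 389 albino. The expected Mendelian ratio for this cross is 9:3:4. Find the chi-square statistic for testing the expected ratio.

The 9:3:4 ratio has 16 parts, so with N = 1558 the expected counts are:
  agouti: 1558 × 9/16 = 876.375
  black: 1558 × 3/16 = 292.125
  albino: 1558 × 4/16 = 389.5
χ² = Σ (O − E)² / E
  agouti: (888 − 876.375)² / 876.375 = 0.1542
  black: (281 − 292.125)² / 292.125 = 0.4237
  albino: (389 − 389.5)² / 389.5 = 0.0006
χ² = 0.1542 + 0.4237 + 0.0006 = 0.5785 ≈ 0.579

0.579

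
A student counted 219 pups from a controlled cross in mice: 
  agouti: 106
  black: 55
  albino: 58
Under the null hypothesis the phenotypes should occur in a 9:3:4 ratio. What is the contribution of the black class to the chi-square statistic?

Total ratio parts = 16. Expected numbers out of 219:
  agouti: 219 × 9/16 = 123.1875
  black: 219 × 3/16 = 41.0625
  albino: 219 × 4/16 = 54.75
Contribution of black: (55 − 41.0625)² / 41.0625 = 4.7307

4.731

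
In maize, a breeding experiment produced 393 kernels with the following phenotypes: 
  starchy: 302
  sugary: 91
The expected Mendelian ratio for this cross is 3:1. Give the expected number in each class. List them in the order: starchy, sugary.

Expected counts for N = 393 under a 3:1 ratio (total parts = 4):
  starchy: 393 × 3/4 = 294.75
  sugary: 393 × 1/4 = 98.25

294.75, 98.25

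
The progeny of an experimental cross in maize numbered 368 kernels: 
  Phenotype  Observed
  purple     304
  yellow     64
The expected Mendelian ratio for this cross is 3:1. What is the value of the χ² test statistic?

Under the 3:1 hypothesis (Σ ratio = 4, N = 368):
  purple: 368 × 3/4 = 276
  yellow: 368 × 1/4 = 92
χ² = Σ (O − E)² / E
  purple: (304 − 276)² / 276 = 2.8406
  yellow: (64 − 92)² / 92 = 8.5217
χ² = 2.8406 + 8.5217 = 11.3623 ≈ 11.362

11.362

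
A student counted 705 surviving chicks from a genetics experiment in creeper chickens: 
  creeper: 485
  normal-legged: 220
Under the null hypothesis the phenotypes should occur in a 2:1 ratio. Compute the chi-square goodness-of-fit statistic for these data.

Under the 2:1 hypothesis (Σ ratio = 3, N = 705):
  creeper: 705 × 2/3 = 470
  normal-legged: 705 × 1/3 = 235
χ² = Σ (O − E)² / E
  creeper: (485 − 470)² / 470 = 0.4787
  normal-legged: (220 − 235)² / 235 = 0.9574
χ² = 0.4787 + 0.9574 = 1.4361 ≈ 1.436

1.436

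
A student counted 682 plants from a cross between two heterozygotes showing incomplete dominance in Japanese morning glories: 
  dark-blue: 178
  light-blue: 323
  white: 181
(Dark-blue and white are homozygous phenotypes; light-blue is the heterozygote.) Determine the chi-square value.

With incomplete dominance, a heterozygote × heterozygote cross gives a 1:2:1 phenotypic ratio.
Under the 1:2:1 hypothesis (Σ ratio = 4, N = 682):
  dark-blue: 682 × 1/4 = 170.5
  light-blue: 682 × 2/4 = 341
  white: 682 × 1/4 = 170.5
χ² = Σ (O − E)² / E
  dark-blue: (178 − 170.5)² / 170.5 = 0.3299
  light-blue: (323 − 341)² / 341 = 0.9501
  white: (181 − 170.5)² / 170.5 = 0.6466
χ² = 0.3299 + 0.9501 + 0.6466 = 1.9266 ≈ 1.927

1.927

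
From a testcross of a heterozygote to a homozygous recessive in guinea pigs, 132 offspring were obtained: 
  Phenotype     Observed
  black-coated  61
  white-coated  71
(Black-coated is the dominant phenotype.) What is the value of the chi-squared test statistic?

0.758

A testcross of a heterozygote (Aa × aa) gives a 1:1 phenotypic ratio.
Expected counts for N = 132 under a 1:1 ratio (total parts = 2):
  black-coated: 132 × 1/2 = 66
  white-coated: 132 × 1/2 = 66
χ² = Σ (O − E)² / E
  black-coated: (61 − 66)² / 66 = 0.3788
  white-coated: (71 − 66)² / 66 = 0.3788
χ² = 0.3788 + 0.3788 = 0.7576 ≈ 0.758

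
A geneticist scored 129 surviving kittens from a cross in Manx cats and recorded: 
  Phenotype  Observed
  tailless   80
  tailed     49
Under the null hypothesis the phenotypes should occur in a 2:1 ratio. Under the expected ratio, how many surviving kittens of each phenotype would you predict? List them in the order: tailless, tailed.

86, 43

The 2:1 ratio has 3 parts, so with N = 129 the expected counts are:
  tailless: 129 × 2/3 = 86
  tailed: 129 × 1/3 = 43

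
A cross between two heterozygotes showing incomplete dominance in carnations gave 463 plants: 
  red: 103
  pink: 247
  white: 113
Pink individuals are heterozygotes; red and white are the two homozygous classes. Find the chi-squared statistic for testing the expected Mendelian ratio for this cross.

2.508

With incomplete dominance, a heterozygote × heterozygote cross gives a 1:2:1 phenotypic ratio.
Total ratio parts = 4. Expected numbers out of 463:
  red: 463 × 1/4 = 115.75
  pink: 463 × 2/4 = 231.5
  white: 463 × 1/4 = 115.75
χ² = Σ (O − E)² / E
  red: (103 − 115.75)² / 115.75 = 1.4044
  pink: (247 − 231.5)² / 231.5 = 1.0378
  white: (113 − 115.75)² / 115.75 = 0.0653
χ² = 1.4044 + 1.0378 + 0.0653 = 2.5075 ≈ 2.508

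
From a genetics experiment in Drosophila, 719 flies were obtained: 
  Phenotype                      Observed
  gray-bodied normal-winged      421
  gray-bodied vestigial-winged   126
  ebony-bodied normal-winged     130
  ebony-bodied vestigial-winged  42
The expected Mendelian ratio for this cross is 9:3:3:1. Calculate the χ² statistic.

Expected counts for N = 719 under a 9:3:3:1 ratio (total parts = 16):
  gray-bodied normal-winged: 719 × 9/16 = 404.4375
  gray-bodied vestigial-winged: 719 × 3/16 = 134.8125
  ebony-bodied normal-winged: 719 × 3/16 = 134.8125
  ebony-bodied vestigial-winged: 719 × 1/16 = 44.9375
χ² = Σ (O − E)² / E
  gray-bodied normal-winged: (421 − 404.4375)² / 404.4375 = 0.6783
  gray-bodied vestigial-winged: (126 − 134.8125)² / 134.8125 = 0.5761
  ebony-bodied normal-winged: (130 − 134.8125)² / 134.8125 = 0.1718
  ebony-bodied vestigial-winged: (42 − 44.9375)² / 44.9375 = 0.1920
χ² = 0.6783 + 0.5761 + 0.1718 + 0.1920 = 1.6182 ≈ 1.618

1.618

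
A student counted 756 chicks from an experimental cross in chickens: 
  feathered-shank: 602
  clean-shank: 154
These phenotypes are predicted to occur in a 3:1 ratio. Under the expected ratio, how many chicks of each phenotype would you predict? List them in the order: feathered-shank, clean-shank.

567, 189

Expected counts for N = 756 under a 3:1 ratio (total parts = 4):
  feathered-shank: 756 × 3/4 = 567
  clean-shank: 756 × 1/4 = 189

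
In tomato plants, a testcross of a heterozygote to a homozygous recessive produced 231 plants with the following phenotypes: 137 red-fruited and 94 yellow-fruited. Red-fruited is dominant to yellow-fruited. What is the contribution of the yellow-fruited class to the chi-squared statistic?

A testcross of a heterozygote (Aa × aa) gives a 1:1 phenotypic ratio.
Under the 1:1 hypothesis (Σ ratio = 2, N = 231):
  red-fruited: 231 × 1/2 = 115.5
  yellow-fruited: 231 × 1/2 = 115.5
Contribution of yellow-fruited: (94 − 115.5)² / 115.5 = 4.0022

4.002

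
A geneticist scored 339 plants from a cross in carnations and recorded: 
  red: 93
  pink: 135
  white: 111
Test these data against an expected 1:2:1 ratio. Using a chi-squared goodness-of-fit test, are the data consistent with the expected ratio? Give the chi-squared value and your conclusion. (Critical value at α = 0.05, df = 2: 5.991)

15.956; not consistent

Expected counts for N = 339 under a 1:2:1 ratio (total parts = 4):
  red: 339 × 1/4 = 84.75
  pink: 339 × 2/4 = 169.5
  white: 339 × 1/4 = 84.75
χ² = Σ (O − E)² / E
  red: (93 − 84.75)² / 84.75 = 0.8031
  pink: (135 − 169.5)² / 169.5 = 7.0221
  white: (111 − 84.75)² / 84.75 = 8.1305
χ² = 0.8031 + 7.0221 + 8.1305 = 15.9557 ≈ 15.956
Degrees of freedom = 3 − 1 = 2; critical value at α = 0.05 is 5.991.
Since 15.956 > 5.991, we reject the null hypothesis — the data do not fit the 1:2:1 ratio.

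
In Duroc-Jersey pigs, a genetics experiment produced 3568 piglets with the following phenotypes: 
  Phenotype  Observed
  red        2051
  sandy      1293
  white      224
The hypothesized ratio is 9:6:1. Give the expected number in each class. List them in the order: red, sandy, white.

2007, 1338, 223

Expected counts for N = 3568 under a 9:6:1 ratio (total parts = 16):
  red: 3568 × 9/16 = 2007
  sandy: 3568 × 6/16 = 1338
  white: 3568 × 1/16 = 223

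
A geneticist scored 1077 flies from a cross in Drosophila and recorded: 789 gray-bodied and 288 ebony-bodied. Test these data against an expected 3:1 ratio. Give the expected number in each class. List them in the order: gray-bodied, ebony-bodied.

807.75, 269.25

Total ratio parts = 4. Expected numbers out of 1077:
  gray-bodied: 1077 × 3/4 = 807.75
  ebony-bodied: 1077 × 1/4 = 269.25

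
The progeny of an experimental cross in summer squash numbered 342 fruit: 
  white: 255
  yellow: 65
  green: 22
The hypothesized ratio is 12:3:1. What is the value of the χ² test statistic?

Total ratio parts = 16. Expected numbers out of 342:
  white: 342 × 12/16 = 256.5
  yellow: 342 × 3/16 = 64.125
  green: 342 × 1/16 = 21.375
χ² = Σ (O − E)² / E
  white: (255 − 256.5)² / 256.5 = 0.0088
  yellow: (65 − 64.125)² / 64.125 = 0.0119
  green: (22 − 21.375)² / 21.375 = 0.0183
χ² = 0.0088 + 0.0119 + 0.0183 = 0.039

0.039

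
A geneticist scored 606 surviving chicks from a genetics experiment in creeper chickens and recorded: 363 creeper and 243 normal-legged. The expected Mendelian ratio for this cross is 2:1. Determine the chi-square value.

Total ratio parts = 3. Expected numbers out of 606:
  creeper: 606 × 2/3 = 404
  normal-legged: 606 × 1/3 = 202
χ² = Σ (O − E)² / E
  creeper: (363 − 404)² / 404 = 4.1609
  normal-legged: (243 − 202)² / 202 = 8.3218
χ² = 4.1609 + 8.3218 = 12.4827 ≈ 12.483

12.483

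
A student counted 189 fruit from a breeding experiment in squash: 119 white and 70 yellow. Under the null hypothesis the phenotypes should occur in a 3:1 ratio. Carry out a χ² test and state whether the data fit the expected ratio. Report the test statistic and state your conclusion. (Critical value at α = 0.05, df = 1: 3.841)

14.605; not consistent

The 3:1 ratio has 4 parts, so with N = 189 the expected counts are:
  white: 189 × 3/4 = 141.75
  yellow: 189 × 1/4 = 47.25
χ² = Σ (O − E)² / E
  white: (119 − 141.75)² / 141.75 = 3.6512
  yellow: (70 − 47.25)² / 47.25 = 10.9537
χ² = 3.6512 + 10.9537 = 14.6049 ≈ 14.605
Degrees of freedom = 2 − 1 = 1; critical value at α = 0.05 is 3.841.
Since 14.605 > 3.841, we reject the null hypothesis — the data do not fit the 3:1 ratio.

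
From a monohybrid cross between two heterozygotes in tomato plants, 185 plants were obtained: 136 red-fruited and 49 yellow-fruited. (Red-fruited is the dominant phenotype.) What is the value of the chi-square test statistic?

0.218

For a monohybrid cross between heterozygotes with complete dominance, the expected phenotypic ratio is 3:1.
Under the 3:1 hypothesis (Σ ratio = 4, N = 185):
  red-fruited: 185 × 3/4 = 138.75
  yellow-fruited: 185 × 1/4 = 46.25
χ² = Σ (O − E)² / E
  red-fruited: (136 − 138.75)² / 138.75 = 0.0545
  yellow-fruited: (49 − 46.25)² / 46.25 = 0.1635
χ² = 0.0545 + 0.1635 = 0.218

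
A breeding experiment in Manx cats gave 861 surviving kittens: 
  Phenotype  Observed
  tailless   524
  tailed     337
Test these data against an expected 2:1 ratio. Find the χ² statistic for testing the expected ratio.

Under the 2:1 hypothesis (Σ ratio = 3, N = 861):
  tailless: 861 × 2/3 = 574
  tailed: 861 × 1/3 = 287
χ² = Σ (O − E)² / E
  tailless: (524 − 574)² / 574 = 4.3554
  tailed: (337 − 287)² / 287 = 8.7108
χ² = 4.3554 + 8.7108 = 13.0662 ≈ 13.066

13.066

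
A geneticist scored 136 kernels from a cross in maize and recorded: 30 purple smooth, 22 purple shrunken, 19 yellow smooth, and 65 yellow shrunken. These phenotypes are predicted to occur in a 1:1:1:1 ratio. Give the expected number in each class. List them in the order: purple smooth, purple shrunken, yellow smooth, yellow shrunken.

34, 34, 34, 34

Under the 1:1:1:1 hypothesis (Σ ratio = 4, N = 136):
  purple smooth: 136 × 1/4 = 34
  purple shrunken: 136 × 1/4 = 34
  yellow smooth: 136 × 1/4 = 34
  yellow shrunken: 136 × 1/4 = 34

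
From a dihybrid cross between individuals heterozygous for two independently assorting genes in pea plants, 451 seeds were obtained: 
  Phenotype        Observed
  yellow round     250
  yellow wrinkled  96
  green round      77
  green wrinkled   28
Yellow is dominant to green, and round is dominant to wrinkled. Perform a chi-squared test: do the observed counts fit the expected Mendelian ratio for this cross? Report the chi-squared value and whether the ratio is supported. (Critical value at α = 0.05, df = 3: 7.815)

A dihybrid F₂ with independent assortment and complete dominance at both loci gives a 9:3:3:1 phenotypic ratio.
Total ratio parts = 16. Expected numbers out of 451:
  yellow round: 451 × 9/16 = 253.6875
  yellow wrinkled: 451 × 3/16 = 84.5625
  green round: 451 × 3/16 = 84.5625
  green wrinkled: 451 × 1/16 = 28.1875
χ² = Σ (O − E)² / E
  yellow round: (250 − 253.6875)² / 253.6875 = 0.0536
  yellow wrinkled: (96 − 84.5625)² / 84.5625 = 1.5470
  green round: (77 − 84.5625)² / 84.5625 = 0.6763
  green wrinkled: (28 − 28.1875)² / 28.1875 = 0.0012
χ² = 0.0536 + 1.5470 + 0.6763 + 0.0012 = 2.2781 ≈ 2.278
Degrees of freedom = 4 − 1 = 3; critical value at α = 0.05 is 7.815.
Since 2.278 < 7.815, we fail to reject the null hypothesis — the data are consistent with the 9:3:3:1 ratio.

2.278; consistent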